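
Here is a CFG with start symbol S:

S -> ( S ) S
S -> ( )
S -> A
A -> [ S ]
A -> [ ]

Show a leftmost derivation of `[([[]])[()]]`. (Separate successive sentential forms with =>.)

S => A   [S -> A]
A => [S]   [A -> [ S ]]
[S] => [(S)S]   [S -> ( S ) S]
[(S)S] => [(A)S]   [S -> A]
[(A)S] => [([S])S]   [A -> [ S ]]
[([S])S] => [([A])S]   [S -> A]
[([A])S] => [([[]])S]   [A -> [ ]]
[([[]])S] => [([[]])A]   [S -> A]
[([[]])A] => [([[]])[S]]   [A -> [ S ]]
[([[]])[S]] => [([[]])[()]]   [S -> ( )]

S => A => [S] => [(S)S] => [(A)S] => [([S])S] => [([A])S] => [([[]])S] => [([[]])A] => [([[]])[S]] => [([[]])[()]]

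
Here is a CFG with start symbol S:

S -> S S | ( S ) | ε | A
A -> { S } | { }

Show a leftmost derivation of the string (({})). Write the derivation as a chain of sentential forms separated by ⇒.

S ⇒ (S)   [S -> ( S )]
(S) ⇒ ((S))   [S -> ( S )]
((S)) ⇒ ((A))   [S -> A]
((A)) ⇒ (({}))   [A -> { }]

S ⇒ (S) ⇒ ((S)) ⇒ ((A)) ⇒ (({}))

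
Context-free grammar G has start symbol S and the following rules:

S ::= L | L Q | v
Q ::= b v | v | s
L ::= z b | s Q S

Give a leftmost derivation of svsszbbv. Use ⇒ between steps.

S ⇒ LQ ⇒ sQSQ ⇒ svSQ ⇒ svLQ ⇒ svsQSQ ⇒ svssSQ ⇒ svssLQ ⇒ svsszbQ ⇒ svsszbbv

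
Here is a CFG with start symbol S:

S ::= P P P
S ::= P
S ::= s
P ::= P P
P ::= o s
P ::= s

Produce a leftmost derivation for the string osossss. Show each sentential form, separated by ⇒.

S ⇒ P ⇒ PP ⇒ PPP ⇒ PPPP ⇒ osPPP ⇒ ososPP ⇒ ososPPP ⇒ osossPP ⇒ ososssP ⇒ osossss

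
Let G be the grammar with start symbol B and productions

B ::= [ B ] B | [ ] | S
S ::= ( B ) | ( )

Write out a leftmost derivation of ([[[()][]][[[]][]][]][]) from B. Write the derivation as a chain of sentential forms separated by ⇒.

B ⇒ S ⇒ (B) ⇒ ([B]B) ⇒ ([[B]B]B) ⇒ ([[[B]B]B]B) ⇒ ([[[S]B]B]B) ⇒ ([[[()]B]B]B) ⇒ ([[[()][]]B]B) ⇒ ([[[()][]][B]B]B) ⇒ ([[[()][]][[B]B]B]B) ⇒ ([[[()][]][[[]]B]B]B) ⇒ ([[[()][]][[[]][]]B]B) ⇒ ([[[()][]][[[]][]][]]B) ⇒ ([[[()][]][[[]][]][]][])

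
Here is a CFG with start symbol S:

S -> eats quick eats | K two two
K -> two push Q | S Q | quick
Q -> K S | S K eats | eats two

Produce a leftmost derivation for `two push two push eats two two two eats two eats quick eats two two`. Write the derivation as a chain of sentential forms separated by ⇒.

S ⇒ K two two   [S -> K two two]
K two two ⇒ two push Q two two   [K -> two push Q]
two push Q two two ⇒ two push K S two two   [Q -> K S]
two push K S two two ⇒ two push S Q S two two   [K -> S Q]
two push S Q S two two ⇒ two push K two two Q S two two   [S -> K two two]
two push K two two Q S two two ⇒ two push two push Q two two Q S two two   [K -> two push Q]
two push two push Q two two Q S two two ⇒ two push two push eats two two two Q S two two   [Q -> eats two]
two push two push eats two two two Q S two two ⇒ two push two push eats two two two eats two S two two   [Q -> eats two]
two push two push eats two two two eats two S two two ⇒ two push two push eats two two two eats two eats quick eats two two   [S -> eats quick eats]

S ⇒ K two two ⇒ two push Q two two ⇒ two push K S two two ⇒ two push S Q S two two ⇒ two push K two two Q S two two ⇒ two push two push Q two two Q S two two ⇒ two push two push eats two two two Q S two two ⇒ two push two push eats two two two eats two S two two ⇒ two push two push eats two two two eats two eats quick eats two two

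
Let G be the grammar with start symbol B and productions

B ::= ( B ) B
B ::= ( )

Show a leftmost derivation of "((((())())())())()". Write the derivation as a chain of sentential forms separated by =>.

B => (B)B   [B ::= ( B ) B]
(B)B => ((B)B)B   [B ::= ( B ) B]
((B)B)B => (((B)B)B)B   [B ::= ( B ) B]
(((B)B)B)B => ((((B)B)B)B)B   [B ::= ( B ) B]
((((B)B)B)B)B => ((((())B)B)B)B   [B ::= ( )]
((((())B)B)B)B => ((((())())B)B)B   [B ::= ( )]
((((())())B)B)B => ((((())())())B)B   [B ::= ( )]
((((())())())B)B => ((((())())())())B   [B ::= ( )]
((((())())())())B => ((((())())())())()   [B ::= ( )]

B => (B)B => ((B)B)B => (((B)B)B)B => ((((B)B)B)B)B => ((((())B)B)B)B => ((((())())B)B)B => ((((())())())B)B => ((((())())())())B => ((((())())())())()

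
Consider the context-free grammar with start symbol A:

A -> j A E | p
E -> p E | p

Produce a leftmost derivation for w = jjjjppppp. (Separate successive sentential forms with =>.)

A => jAE   [A -> j A E]
jAE => jjAEE   [A -> j A E]
jjAEE => jjjAEEE   [A -> j A E]
jjjAEEE => jjjjAEEEE   [A -> j A E]
jjjjAEEEE => jjjjpEEEE   [A -> p]
jjjjpEEEE => jjjjppEEE   [E -> p]
jjjjppEEE => jjjjpppEE   [E -> p]
jjjjpppEE => jjjjppppE   [E -> p]
jjjjppppE => jjjjppppp   [E -> p]

A=>jAE=>jjAEE=>jjjAEEE=>jjjjAEEEE=>jjjjpEEEE=>jjjjppEEE=>jjjjpppEE=>jjjjppppE=>jjjjppppp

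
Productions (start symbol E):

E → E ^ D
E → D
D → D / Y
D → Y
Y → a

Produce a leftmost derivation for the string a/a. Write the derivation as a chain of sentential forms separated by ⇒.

E ⇒ D ⇒ D/Y ⇒ Y/Y ⇒ a/Y ⇒ a/a

E ⇒ D   [E → D]
D ⇒ D/Y   [D → D / Y]
D/Y ⇒ Y/Y   [D → Y]
Y/Y ⇒ a/Y   [Y → a]
a/Y ⇒ a/a   [Y → a]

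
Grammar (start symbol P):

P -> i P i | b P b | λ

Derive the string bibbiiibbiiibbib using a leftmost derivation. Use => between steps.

P=>bPb=>biPib=>bibPbib=>bibbPbbib=>bibbiPibbib=>bibbiiPiibbib=>bibbiiiPiiibbib=>bibbiiibPbiiibbib=>bibbiiibbiiibbib

P => bPb   [P -> b P b]
bPb => biPib   [P -> i P i]
biPib => bibPbib   [P -> b P b]
bibPbib => bibbPbbib   [P -> b P b]
bibbPbbib => bibbiPibbib   [P -> i P i]
bibbiPibbib => bibbiiPiibbib   [P -> i P i]
bibbiiPiibbib => bibbiiiPiiibbib   [P -> i P i]
bibbiiiPiiibbib => bibbiiibPbiiibbib   [P -> b P b]
bibbiiibPbiiibbib => bibbiiibbiiibbib   [P -> λ]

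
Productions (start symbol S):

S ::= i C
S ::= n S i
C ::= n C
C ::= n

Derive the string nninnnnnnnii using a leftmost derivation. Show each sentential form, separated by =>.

S => nSi   [S ::= n S i]
nSi => nnSii   [S ::= n S i]
nnSii => nniCii   [S ::= i C]
nniCii => nninCii   [C ::= n C]
nninCii => nninnCii   [C ::= n C]
nninnCii => nninnnCii   [C ::= n C]
nninnnCii => nninnnnCii   [C ::= n C]
nninnnnCii => nninnnnnCii   [C ::= n C]
nninnnnnCii => nninnnnnnCii   [C ::= n C]
nninnnnnnCii => nninnnnnnnii   [C ::= n]

S => nSi => nnSii => nniCii => nninCii => nninnCii => nninnnCii => nninnnnCii => nninnnnnCii => nninnnnnnCii => nninnnnnnnii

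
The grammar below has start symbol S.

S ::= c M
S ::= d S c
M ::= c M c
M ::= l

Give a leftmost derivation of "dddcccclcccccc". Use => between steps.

S => dSc   [S ::= d S c]
dSc => ddScc   [S ::= d S c]
ddScc => dddSccc   [S ::= d S c]
dddSccc => dddcMccc   [S ::= c M]
dddcMccc => dddccMcccc   [M ::= c M c]
dddccMcccc => dddcccMccccc   [M ::= c M c]
dddcccMccccc => dddccccMcccccc   [M ::= c M c]
dddccccMcccccc => dddcccclcccccc   [M ::= l]

S=>dSc=>ddScc=>dddSccc=>dddcMccc=>dddccMcccc=>dddcccMccccc=>dddccccMcccccc=>dddcccclcccccc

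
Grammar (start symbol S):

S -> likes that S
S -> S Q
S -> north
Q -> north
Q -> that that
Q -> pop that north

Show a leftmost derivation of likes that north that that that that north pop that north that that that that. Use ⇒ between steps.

S ⇒ S Q ⇒ likes that S Q ⇒ likes that S Q Q ⇒ likes that S Q Q Q ⇒ likes that S Q Q Q Q ⇒ likes that S Q Q Q Q Q ⇒ likes that S Q Q Q Q Q Q ⇒ likes that north Q Q Q Q Q Q ⇒ likes that north that that Q Q Q Q Q ⇒ likes that north that that that that Q Q Q Q ⇒ likes that north that that that that north Q Q Q ⇒ likes that north that that that that north pop that north Q Q ⇒ likes that north that that that that north pop that north that that Q ⇒ likes that north that that that that north pop that north that that that that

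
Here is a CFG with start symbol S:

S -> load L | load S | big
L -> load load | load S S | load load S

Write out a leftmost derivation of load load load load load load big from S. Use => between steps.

S => load L   [S -> load L]
load L => load load load S   [L -> load load S]
load load load S => load load load load S   [S -> load S]
load load load load S => load load load load load S   [S -> load S]
load load load load load S => load load load load load load S   [S -> load S]
load load load load load load S => load load load load load load big   [S -> big]

S => load L => load load load S => load load load load S => load load load load load S => load load load load load load S => load load load load load load big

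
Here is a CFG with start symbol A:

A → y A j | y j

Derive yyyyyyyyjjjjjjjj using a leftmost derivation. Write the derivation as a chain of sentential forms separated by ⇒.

A ⇒ yAj ⇒ yyAjj ⇒ yyyAjjj ⇒ yyyyAjjjj ⇒ yyyyyAjjjjj ⇒ yyyyyyAjjjjjj ⇒ yyyyyyyAjjjjjjj ⇒ yyyyyyyyjjjjjjjj

A ⇒ yAj   [A → y A j]
yAj ⇒ yyAjj   [A → y A j]
yyAjj ⇒ yyyAjjj   [A → y A j]
yyyAjjj ⇒ yyyyAjjjj   [A → y A j]
yyyyAjjjj ⇒ yyyyyAjjjjj   [A → y A j]
yyyyyAjjjjj ⇒ yyyyyyAjjjjjj   [A → y A j]
yyyyyyAjjjjjj ⇒ yyyyyyyAjjjjjjj   [A → y A j]
yyyyyyyAjjjjjjj ⇒ yyyyyyyyjjjjjjjj   [A → y j]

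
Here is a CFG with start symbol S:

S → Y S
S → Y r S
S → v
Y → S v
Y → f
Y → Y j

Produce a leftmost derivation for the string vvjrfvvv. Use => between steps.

S => YrS => YjrS => SvjrS => vvjrS => vvjrYS => vvjrfS => vvjrfYS => vvjrfSvS => vvjrfvvS => vvjrfvvv

S => YrS   [S → Y r S]
YrS => YjrS   [Y → Y j]
YjrS => SvjrS   [Y → S v]
SvjrS => vvjrS   [S → v]
vvjrS => vvjrYS   [S → Y S]
vvjrYS => vvjrfS   [Y → f]
vvjrfS => vvjrfYS   [S → Y S]
vvjrfYS => vvjrfSvS   [Y → S v]
vvjrfSvS => vvjrfvvS   [S → v]
vvjrfvvS => vvjrfvvv   [S → v]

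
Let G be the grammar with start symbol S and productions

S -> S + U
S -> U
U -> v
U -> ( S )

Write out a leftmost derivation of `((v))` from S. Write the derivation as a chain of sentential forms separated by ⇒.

S ⇒ U ⇒ (S) ⇒ (U) ⇒ ((S)) ⇒ ((U)) ⇒ ((v))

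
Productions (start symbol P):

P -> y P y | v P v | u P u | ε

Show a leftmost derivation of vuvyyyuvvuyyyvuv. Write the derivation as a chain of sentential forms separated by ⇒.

P ⇒ vPv   [P -> v P v]
vPv ⇒ vuPuv   [P -> u P u]
vuPuv ⇒ vuvPvuv   [P -> v P v]
vuvPvuv ⇒ vuvyPyvuv   [P -> y P y]
vuvyPyvuv ⇒ vuvyyPyyvuv   [P -> y P y]
vuvyyPyyvuv ⇒ vuvyyyPyyyvuv   [P -> y P y]
vuvyyyPyyyvuv ⇒ vuvyyyuPuyyyvuv   [P -> u P u]
vuvyyyuPuyyyvuv ⇒ vuvyyyuvPvuyyyvuv   [P -> v P v]
vuvyyyuvPvuyyyvuv ⇒ vuvyyyuvvuyyyvuv   [P -> ε]

P ⇒ vPv ⇒ vuPuv ⇒ vuvPvuv ⇒ vuvyPyvuv ⇒ vuvyyPyyvuv ⇒ vuvyyyPyyyvuv ⇒ vuvyyyuPuyyyvuv ⇒ vuvyyyuvPvuyyyvuv ⇒ vuvyyyuvvuyyyvuv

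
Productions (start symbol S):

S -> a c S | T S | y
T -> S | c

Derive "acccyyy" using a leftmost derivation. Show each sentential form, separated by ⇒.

S ⇒ TS ⇒ SS ⇒ acSS ⇒ acTSS ⇒ accSS ⇒ accTSS ⇒ accSSS ⇒ accTSSS ⇒ acccSSS ⇒ acccySS ⇒ acccyyS ⇒ acccyyy

S ⇒ TS   [S -> T S]
TS ⇒ SS   [T -> S]
SS ⇒ acSS   [S -> a c S]
acSS ⇒ acTSS   [S -> T S]
acTSS ⇒ accSS   [T -> c]
accSS ⇒ accTSS   [S -> T S]
accTSS ⇒ accSSS   [T -> S]
accSSS ⇒ accTSSS   [S -> T S]
accTSSS ⇒ acccSSS   [T -> c]
acccSSS ⇒ acccySS   [S -> y]
acccySS ⇒ acccyyS   [S -> y]
acccyyS ⇒ acccyyy   [S -> y]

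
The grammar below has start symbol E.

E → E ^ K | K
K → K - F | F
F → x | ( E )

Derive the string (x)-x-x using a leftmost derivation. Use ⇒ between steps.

E⇒K⇒K-F⇒K-F-F⇒F-F-F⇒(E)-F-F⇒(K)-F-F⇒(F)-F-F⇒(x)-F-F⇒(x)-x-F⇒(x)-x-x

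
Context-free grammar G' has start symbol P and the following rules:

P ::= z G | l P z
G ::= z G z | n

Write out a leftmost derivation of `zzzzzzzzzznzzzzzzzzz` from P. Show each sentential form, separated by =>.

P => zG => zzGz => zzzGzz => zzzzGzzz => zzzzzGzzzz => zzzzzzGzzzzz => zzzzzzzGzzzzzz => zzzzzzzzGzzzzzzz => zzzzzzzzzGzzzzzzzz => zzzzzzzzzzGzzzzzzzzz => zzzzzzzzzznzzzzzzzzz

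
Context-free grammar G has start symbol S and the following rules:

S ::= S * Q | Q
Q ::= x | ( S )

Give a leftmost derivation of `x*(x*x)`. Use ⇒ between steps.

S ⇒ S*Q ⇒ Q*Q ⇒ x*Q ⇒ x*(S) ⇒ x*(S*Q) ⇒ x*(Q*Q) ⇒ x*(x*Q) ⇒ x*(x*x)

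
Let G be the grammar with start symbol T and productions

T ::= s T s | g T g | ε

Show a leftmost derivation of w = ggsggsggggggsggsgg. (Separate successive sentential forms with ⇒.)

T⇒gTg⇒ggTgg⇒ggsTsgg⇒ggsgTgsgg⇒ggsggTggsgg⇒ggsggsTsggsgg⇒ggsggsgTgsggsgg⇒ggsggsggTggsggsgg⇒ggsggsgggTgggsggsgg⇒ggsggsggggggsggsgg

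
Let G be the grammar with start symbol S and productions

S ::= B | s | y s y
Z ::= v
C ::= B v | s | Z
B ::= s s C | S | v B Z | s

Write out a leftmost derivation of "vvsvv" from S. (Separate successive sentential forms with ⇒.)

S ⇒ B   [S ::= B]
B ⇒ vBZ   [B ::= v B Z]
vBZ ⇒ vvBZZ   [B ::= v B Z]
vvBZZ ⇒ vvsZZ   [B ::= s]
vvsZZ ⇒ vvsvZ   [Z ::= v]
vvsvZ ⇒ vvsvv   [Z ::= v]

S ⇒ B ⇒ vBZ ⇒ vvBZZ ⇒ vvsZZ ⇒ vvsvZ ⇒ vvsvv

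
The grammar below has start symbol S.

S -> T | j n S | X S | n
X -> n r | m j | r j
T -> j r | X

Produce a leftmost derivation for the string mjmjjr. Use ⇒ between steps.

S ⇒ XS ⇒ mjS ⇒ mjXS ⇒ mjmjS ⇒ mjmjT ⇒ mjmjjr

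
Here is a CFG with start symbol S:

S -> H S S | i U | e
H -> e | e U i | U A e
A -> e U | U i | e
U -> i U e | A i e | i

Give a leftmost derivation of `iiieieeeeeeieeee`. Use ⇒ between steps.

S ⇒ HSS   [S -> H S S]
HSS ⇒ UAeSS   [H -> U A e]
UAeSS ⇒ iUeAeSS   [U -> i U e]
iUeAeSS ⇒ iiUeeAeSS   [U -> i U e]
iiUeeAeSS ⇒ iiiUeeeAeSS   [U -> i U e]
iiiUeeeAeSS ⇒ iiiAieeeeAeSS   [U -> A i e]
iiiAieeeeAeSS ⇒ iiieieeeeAeSS   [A -> e]
iiieieeeeAeSS ⇒ iiieieeeeeUeSS   [A -> e U]
iiieieeeeeUeSS ⇒ iiieieeeeeAieeSS   [U -> A i e]
iiieieeeeeAieeSS ⇒ iiieieeeeeeieeSS   [A -> e]
iiieieeeeeeieeSS ⇒ iiieieeeeeeieeeS   [S -> e]
iiieieeeeeeieeeS ⇒ iiieieeeeeeieeee   [S -> e]

S ⇒ HSS ⇒ UAeSS ⇒ iUeAeSS ⇒ iiUeeAeSS ⇒ iiiUeeeAeSS ⇒ iiiAieeeeAeSS ⇒ iiieieeeeAeSS ⇒ iiieieeeeeUeSS ⇒ iiieieeeeeAieeSS ⇒ iiieieeeeeeieeSS ⇒ iiieieeeeeeieeeS ⇒ iiieieeeeeeieeee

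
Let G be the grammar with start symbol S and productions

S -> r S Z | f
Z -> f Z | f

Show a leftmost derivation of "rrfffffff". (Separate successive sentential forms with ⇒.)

S ⇒ rSZ ⇒ rrSZZ ⇒ rrfZZ ⇒ rrffZZ ⇒ rrfffZZ ⇒ rrffffZZ ⇒ rrfffffZZ ⇒ rrffffffZ ⇒ rrfffffff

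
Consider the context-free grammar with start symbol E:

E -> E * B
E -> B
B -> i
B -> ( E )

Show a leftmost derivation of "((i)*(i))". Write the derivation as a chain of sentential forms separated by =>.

E=>B=>(E)=>(E*B)=>(B*B)=>((E)*B)=>((B)*B)=>((i)*B)=>((i)*(E))=>((i)*(B))=>((i)*(i))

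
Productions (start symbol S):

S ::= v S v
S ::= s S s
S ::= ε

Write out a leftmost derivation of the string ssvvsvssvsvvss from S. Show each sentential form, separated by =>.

S=>sSs=>ssSss=>ssvSvss=>ssvvSvvss=>ssvvsSsvvss=>ssvvsvSvsvvss=>ssvvsvsSsvsvvss=>ssvvsvssvsvvss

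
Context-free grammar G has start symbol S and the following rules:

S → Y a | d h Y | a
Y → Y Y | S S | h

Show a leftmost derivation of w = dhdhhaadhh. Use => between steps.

S=>dhY=>dhSS=>dhdhYS=>dhdhSSS=>dhdhYaSS=>dhdhhaSS=>dhdhhaaS=>dhdhhaadhY=>dhdhhaadhh

S => dhY   [S → d h Y]
dhY => dhSS   [Y → S S]
dhSS => dhdhYS   [S → d h Y]
dhdhYS => dhdhSSS   [Y → S S]
dhdhSSS => dhdhYaSS   [S → Y a]
dhdhYaSS => dhdhhaSS   [Y → h]
dhdhhaSS => dhdhhaaS   [S → a]
dhdhhaaS => dhdhhaadhY   [S → d h Y]
dhdhhaadhY => dhdhhaadhh   [Y → h]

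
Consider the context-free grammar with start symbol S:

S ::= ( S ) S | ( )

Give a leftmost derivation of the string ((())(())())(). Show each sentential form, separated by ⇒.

S⇒(S)S⇒((S)S)S⇒((())S)S⇒((())(S)S)S⇒((())(())S)S⇒((())(())())S⇒((())(())())()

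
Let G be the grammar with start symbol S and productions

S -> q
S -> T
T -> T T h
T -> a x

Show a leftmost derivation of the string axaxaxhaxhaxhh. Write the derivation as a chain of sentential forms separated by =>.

S => T => TTh => axTh => axTThh => axTThThh => axTThThThh => axaxThThThh => axaxaxhThThh => axaxaxhaxhThh => axaxaxhaxhaxhh

S => T   [S -> T]
T => TTh   [T -> T T h]
TTh => axTh   [T -> a x]
axTh => axTThh   [T -> T T h]
axTThh => axTThThh   [T -> T T h]
axTThThh => axTThThThh   [T -> T T h]
axTThThThh => axaxThThThh   [T -> a x]
axaxThThThh => axaxaxhThThh   [T -> a x]
axaxaxhThThh => axaxaxhaxhThh   [T -> a x]
axaxaxhaxhThh => axaxaxhaxhaxhh   [T -> a x]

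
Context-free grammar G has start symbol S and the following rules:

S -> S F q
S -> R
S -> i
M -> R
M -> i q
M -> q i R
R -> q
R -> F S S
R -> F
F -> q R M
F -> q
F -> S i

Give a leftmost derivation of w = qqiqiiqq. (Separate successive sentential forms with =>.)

S => SFq   [S -> S F q]
SFq => RFq   [S -> R]
RFq => FSSFq   [R -> F S S]
FSSFq => qRMSSFq   [F -> q R M]
qRMSSFq => qqMSSFq   [R -> q]
qqMSSFq => qqiqSSFq   [M -> i q]
qqiqSSFq => qqiqiSFq   [S -> i]
qqiqiSFq => qqiqiiFq   [S -> i]
qqiqiiFq => qqiqiiqq   [F -> q]

S=>SFq=>RFq=>FSSFq=>qRMSSFq=>qqMSSFq=>qqiqSSFq=>qqiqiSFq=>qqiqiiFq=>qqiqiiqq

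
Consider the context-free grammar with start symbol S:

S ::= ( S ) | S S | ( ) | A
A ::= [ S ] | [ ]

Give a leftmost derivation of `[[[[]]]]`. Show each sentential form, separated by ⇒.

S ⇒ A ⇒ [S] ⇒ [A] ⇒ [[S]] ⇒ [[A]] ⇒ [[[S]]] ⇒ [[[A]]] ⇒ [[[[]]]]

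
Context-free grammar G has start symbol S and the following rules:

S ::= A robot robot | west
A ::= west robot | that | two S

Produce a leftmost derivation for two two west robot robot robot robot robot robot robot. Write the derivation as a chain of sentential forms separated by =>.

S => A robot robot => two S robot robot => two A robot robot robot robot => two two S robot robot robot robot => two two A robot robot robot robot robot robot => two two west robot robot robot robot robot robot robot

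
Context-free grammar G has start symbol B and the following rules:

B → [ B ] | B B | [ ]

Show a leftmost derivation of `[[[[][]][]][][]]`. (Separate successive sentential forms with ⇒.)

B⇒[B]⇒[BB]⇒[BBB]⇒[[B]BB]⇒[[BB]BB]⇒[[[B]B]BB]⇒[[[BB]B]BB]⇒[[[[]B]B]BB]⇒[[[[][]]B]BB]⇒[[[[][]][]]BB]⇒[[[[][]][]][]B]⇒[[[[][]][]][][]]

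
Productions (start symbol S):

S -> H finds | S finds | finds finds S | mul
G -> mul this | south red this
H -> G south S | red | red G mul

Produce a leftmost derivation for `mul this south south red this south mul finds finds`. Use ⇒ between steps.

S ⇒ H finds   [S -> H finds]
H finds ⇒ G south S finds   [H -> G south S]
G south S finds ⇒ mul this south S finds   [G -> mul this]
mul this south S finds ⇒ mul this south H finds finds   [S -> H finds]
mul this south H finds finds ⇒ mul this south G south S finds finds   [H -> G south S]
mul this south G south S finds finds ⇒ mul this south south red this south S finds finds   [G -> south red this]
mul this south south red this south S finds finds ⇒ mul this south south red this south mul finds finds   [S -> mul]

S ⇒ H finds ⇒ G south S finds ⇒ mul this south S finds ⇒ mul this south H finds finds ⇒ mul this south G south S finds finds ⇒ mul this south south red this south S finds finds ⇒ mul this south south red this south mul finds finds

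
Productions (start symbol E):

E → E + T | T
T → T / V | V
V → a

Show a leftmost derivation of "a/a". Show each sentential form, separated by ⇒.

E ⇒ T   [E → T]
T ⇒ T/V   [T → T / V]
T/V ⇒ V/V   [T → V]
V/V ⇒ a/V   [V → a]
a/V ⇒ a/a   [V → a]

E ⇒ T ⇒ T/V ⇒ V/V ⇒ a/V ⇒ a/a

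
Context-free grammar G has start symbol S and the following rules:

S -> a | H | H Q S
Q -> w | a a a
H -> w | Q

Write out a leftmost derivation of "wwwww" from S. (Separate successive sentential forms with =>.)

S => HQS => QQS => wQS => wwS => wwHQS => wwwQS => wwwwS => wwwwH => wwwww

S => HQS   [S -> H Q S]
HQS => QQS   [H -> Q]
QQS => wQS   [Q -> w]
wQS => wwS   [Q -> w]
wwS => wwHQS   [S -> H Q S]
wwHQS => wwwQS   [H -> w]
wwwQS => wwwwS   [Q -> w]
wwwwS => wwwwH   [S -> H]
wwwwH => wwwww   [H -> w]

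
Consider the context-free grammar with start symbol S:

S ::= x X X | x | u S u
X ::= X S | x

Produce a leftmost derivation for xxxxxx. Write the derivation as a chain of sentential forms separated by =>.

S => xXX => xXSX => xXSSX => xXSSSX => xxSSSX => xxxSSX => xxxxSX => xxxxxX => xxxxxx

S => xXX   [S ::= x X X]
xXX => xXSX   [X ::= X S]
xXSX => xXSSX   [X ::= X S]
xXSSX => xXSSSX   [X ::= X S]
xXSSSX => xxSSSX   [X ::= x]
xxSSSX => xxxSSX   [S ::= x]
xxxSSX => xxxxSX   [S ::= x]
xxxxSX => xxxxxX   [S ::= x]
xxxxxX => xxxxxx   [X ::= x]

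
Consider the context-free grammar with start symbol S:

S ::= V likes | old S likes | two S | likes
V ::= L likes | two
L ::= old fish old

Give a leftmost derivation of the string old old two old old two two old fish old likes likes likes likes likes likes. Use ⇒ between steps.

S ⇒ old S likes ⇒ old old S likes likes ⇒ old old two S likes likes ⇒ old old two old S likes likes likes ⇒ old old two old old S likes likes likes likes ⇒ old old two old old two S likes likes likes likes ⇒ old old two old old two two S likes likes likes likes ⇒ old old two old old two two V likes likes likes likes likes ⇒ old old two old old two two L likes likes likes likes likes likes ⇒ old old two old old two two old fish old likes likes likes likes likes likes

S ⇒ old S likes   [S ::= old S likes]
old S likes ⇒ old old S likes likes   [S ::= old S likes]
old old S likes likes ⇒ old old two S likes likes   [S ::= two S]
old old two S likes likes ⇒ old old two old S likes likes likes   [S ::= old S likes]
old old two old S likes likes likes ⇒ old old two old old S likes likes likes likes   [S ::= old S likes]
old old two old old S likes likes likes likes ⇒ old old two old old two S likes likes likes likes   [S ::= two S]
old old two old old two S likes likes likes likes ⇒ old old two old old two two S likes likes likes likes   [S ::= two S]
old old two old old two two S likes likes likes likes ⇒ old old two old old two two V likes likes likes likes likes   [S ::= V likes]
old old two old old two two V likes likes likes likes likes ⇒ old old two old old two two L likes likes likes likes likes likes   [V ::= L likes]
old old two old old two two L likes likes likes likes likes likes ⇒ old old two old old two two old fish old likes likes likes likes likes likes   [L ::= old fish old]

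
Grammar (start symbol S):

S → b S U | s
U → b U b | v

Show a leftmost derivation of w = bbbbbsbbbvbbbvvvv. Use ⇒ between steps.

S ⇒ bSU   [S → b S U]
bSU ⇒ bbSUU   [S → b S U]
bbSUU ⇒ bbbSUUU   [S → b S U]
bbbSUUU ⇒ bbbbSUUUU   [S → b S U]
bbbbSUUUU ⇒ bbbbbSUUUUU   [S → b S U]
bbbbbSUUUUU ⇒ bbbbbsUUUUU   [S → s]
bbbbbsUUUUU ⇒ bbbbbsbUbUUUU   [U → b U b]
bbbbbsbUbUUUU ⇒ bbbbbsbbUbbUUUU   [U → b U b]
bbbbbsbbUbbUUUU ⇒ bbbbbsbbbUbbbUUUU   [U → b U b]
bbbbbsbbbUbbbUUUU ⇒ bbbbbsbbbvbbbUUUU   [U → v]
bbbbbsbbbvbbbUUUU ⇒ bbbbbsbbbvbbbvUUU   [U → v]
bbbbbsbbbvbbbvUUU ⇒ bbbbbsbbbvbbbvvUU   [U → v]
bbbbbsbbbvbbbvvUU ⇒ bbbbbsbbbvbbbvvvU   [U → v]
bbbbbsbbbvbbbvvvU ⇒ bbbbbsbbbvbbbvvvv   [U → v]

S ⇒ bSU ⇒ bbSUU ⇒ bbbSUUU ⇒ bbbbSUUUU ⇒ bbbbbSUUUUU ⇒ bbbbbsUUUUU ⇒ bbbbbsbUbUUUU ⇒ bbbbbsbbUbbUUUU ⇒ bbbbbsbbbUbbbUUUU ⇒ bbbbbsbbbvbbbUUUU ⇒ bbbbbsbbbvbbbvUUU ⇒ bbbbbsbbbvbbbvvUU ⇒ bbbbbsbbbvbbbvvvU ⇒ bbbbbsbbbvbbbvvvv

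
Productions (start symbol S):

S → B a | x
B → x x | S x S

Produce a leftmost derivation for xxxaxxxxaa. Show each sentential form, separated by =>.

S => Ba => SxSa => BaxSa => SxSaxSa => xxSaxSa => xxxaxSa => xxxaxBaa => xxxaxSxSaa => xxxaxxxSaa => xxxaxxxxaa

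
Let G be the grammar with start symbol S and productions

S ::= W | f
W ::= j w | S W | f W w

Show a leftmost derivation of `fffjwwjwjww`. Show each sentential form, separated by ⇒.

S ⇒ W ⇒ fWw ⇒ fSWw ⇒ fWWw ⇒ fSWWw ⇒ ffWWw ⇒ ffSWWw ⇒ ffWWWw ⇒ fffWwWWw ⇒ fffjwwWWw ⇒ fffjwwjwWw ⇒ fffjwwjwjww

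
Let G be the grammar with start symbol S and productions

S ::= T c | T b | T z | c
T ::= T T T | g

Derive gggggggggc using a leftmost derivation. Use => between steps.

S => Tc   [S ::= T c]
Tc => TTTc   [T ::= T T T]
TTTc => TTTTTc   [T ::= T T T]
TTTTTc => TTTTTTTc   [T ::= T T T]
TTTTTTTc => TTTTTTTTTc   [T ::= T T T]
TTTTTTTTTc => gTTTTTTTTc   [T ::= g]
gTTTTTTTTc => ggTTTTTTTc   [T ::= g]
ggTTTTTTTc => gggTTTTTTc   [T ::= g]
gggTTTTTTc => ggggTTTTTc   [T ::= g]
ggggTTTTTc => gggggTTTTc   [T ::= g]
gggggTTTTc => ggggggTTTc   [T ::= g]
ggggggTTTc => gggggggTTc   [T ::= g]
gggggggTTc => ggggggggTc   [T ::= g]
ggggggggTc => gggggggggc   [T ::= g]

S => Tc => TTTc => TTTTTc => TTTTTTTc => TTTTTTTTTc => gTTTTTTTTc => ggTTTTTTTc => gggTTTTTTc => ggggTTTTTc => gggggTTTTc => ggggggTTTc => gggggggTTc => ggggggggTc => gggggggggc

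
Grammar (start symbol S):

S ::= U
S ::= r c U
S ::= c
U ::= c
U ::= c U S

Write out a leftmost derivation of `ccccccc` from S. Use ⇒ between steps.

S ⇒ U   [S ::= U]
U ⇒ cUS   [U ::= c U S]
cUS ⇒ ccUSS   [U ::= c U S]
ccUSS ⇒ cccUSSS   [U ::= c U S]
cccUSSS ⇒ ccccSSS   [U ::= c]
ccccSSS ⇒ ccccUSS   [S ::= U]
ccccUSS ⇒ cccccSS   [U ::= c]
cccccSS ⇒ ccccccS   [S ::= c]
ccccccS ⇒ ccccccU   [S ::= U]
ccccccU ⇒ ccccccc   [U ::= c]

S ⇒ U ⇒ cUS ⇒ ccUSS ⇒ cccUSSS ⇒ ccccSSS ⇒ ccccUSS ⇒ cccccSS ⇒ ccccccS ⇒ ccccccU ⇒ ccccccc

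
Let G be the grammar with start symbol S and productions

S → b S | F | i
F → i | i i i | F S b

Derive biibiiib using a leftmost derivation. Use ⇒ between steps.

S⇒bS⇒bF⇒bFSb⇒bFSbSb⇒biSbSb⇒biibSb⇒biibFb⇒biibiiib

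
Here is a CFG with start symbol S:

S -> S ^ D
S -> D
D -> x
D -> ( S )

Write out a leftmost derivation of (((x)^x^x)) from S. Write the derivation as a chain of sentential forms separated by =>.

S => D => (S) => (D) => ((S)) => ((S^D)) => ((S^D^D)) => ((D^D^D)) => (((S)^D^D)) => (((D)^D^D)) => (((x)^D^D)) => (((x)^x^D)) => (((x)^x^x))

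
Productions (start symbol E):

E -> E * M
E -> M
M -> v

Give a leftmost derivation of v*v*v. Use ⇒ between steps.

E ⇒ E*M ⇒ E*M*M ⇒ M*M*M ⇒ v*M*M ⇒ v*v*M ⇒ v*v*v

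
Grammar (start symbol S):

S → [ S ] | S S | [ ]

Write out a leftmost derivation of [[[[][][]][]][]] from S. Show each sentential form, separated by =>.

S => [S] => [SS] => [[S]S] => [[SS]S] => [[[S]S]S] => [[[SS]S]S] => [[[SSS]S]S] => [[[[]SS]S]S] => [[[[][]S]S]S] => [[[[][][]]S]S] => [[[[][][]][]]S] => [[[[][][]][]][]]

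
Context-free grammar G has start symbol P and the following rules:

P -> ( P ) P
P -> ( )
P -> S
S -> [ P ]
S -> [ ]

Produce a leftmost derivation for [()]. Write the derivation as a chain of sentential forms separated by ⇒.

P ⇒ S   [P -> S]
S ⇒ [P]   [S -> [ P ]]
[P] ⇒ [()]   [P -> ( )]

P ⇒ S ⇒ [P] ⇒ [()]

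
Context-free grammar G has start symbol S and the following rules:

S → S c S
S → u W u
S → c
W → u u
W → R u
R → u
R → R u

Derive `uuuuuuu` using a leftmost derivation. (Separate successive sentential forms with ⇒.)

S ⇒ uWu ⇒ uRuu ⇒ uRuuu ⇒ uRuuuu ⇒ uRuuuuu ⇒ uuuuuuu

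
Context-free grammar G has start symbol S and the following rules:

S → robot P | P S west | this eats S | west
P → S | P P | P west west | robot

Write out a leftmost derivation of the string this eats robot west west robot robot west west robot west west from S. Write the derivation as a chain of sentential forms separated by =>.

S => this eats S => this eats P S west => this eats P P S west => this eats S P S west => this eats P S west P S west => this eats P P S west P S west => this eats P P P S west P S west => this eats P west west P P S west P S west => this eats robot west west P P S west P S west => this eats robot west west robot P S west P S west => this eats robot west west robot robot S west P S west => this eats robot west west robot robot west west P S west => this eats robot west west robot robot west west robot S west => this eats robot west west robot robot west west robot west west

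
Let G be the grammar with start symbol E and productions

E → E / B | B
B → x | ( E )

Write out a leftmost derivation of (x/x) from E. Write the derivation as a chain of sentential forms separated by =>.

E => B   [E → B]
B => (E)   [B → ( E )]
(E) => (E/B)   [E → E / B]
(E/B) => (B/B)   [E → B]
(B/B) => (x/B)   [B → x]
(x/B) => (x/x)   [B → x]

E => B => (E) => (E/B) => (B/B) => (x/B) => (x/x)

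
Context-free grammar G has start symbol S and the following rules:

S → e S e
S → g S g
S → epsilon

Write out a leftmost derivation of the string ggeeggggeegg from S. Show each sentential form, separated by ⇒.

S ⇒ gSg ⇒ ggSgg ⇒ ggeSegg ⇒ ggeeSeegg ⇒ ggeegSgeegg ⇒ ggeeggSggeegg ⇒ ggeeggggeegg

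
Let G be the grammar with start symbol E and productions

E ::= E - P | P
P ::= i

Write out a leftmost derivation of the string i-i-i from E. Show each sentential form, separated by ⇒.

E ⇒ E-P   [E ::= E - P]
E-P ⇒ E-P-P   [E ::= E - P]
E-P-P ⇒ P-P-P   [E ::= P]
P-P-P ⇒ i-P-P   [P ::= i]
i-P-P ⇒ i-i-P   [P ::= i]
i-i-P ⇒ i-i-i   [P ::= i]

E ⇒ E-P ⇒ E-P-P ⇒ P-P-P ⇒ i-P-P ⇒ i-i-P ⇒ i-i-i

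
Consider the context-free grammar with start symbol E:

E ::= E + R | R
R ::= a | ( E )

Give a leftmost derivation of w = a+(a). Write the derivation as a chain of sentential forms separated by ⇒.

E ⇒ E+R ⇒ R+R ⇒ a+R ⇒ a+(E) ⇒ a+(R) ⇒ a+(a)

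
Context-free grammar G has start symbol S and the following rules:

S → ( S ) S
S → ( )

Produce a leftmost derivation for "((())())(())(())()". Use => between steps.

S => (S)S => ((S)S)S => ((())S)S => ((())())S => ((())())(S)S => ((())())(())S => ((())())(())(S)S => ((())())(())(())S => ((())())(())(())()

S => (S)S   [S → ( S ) S]
(S)S => ((S)S)S   [S → ( S ) S]
((S)S)S => ((())S)S   [S → ( )]
((())S)S => ((())())S   [S → ( )]
((())())S => ((())())(S)S   [S → ( S ) S]
((())())(S)S => ((())())(())S   [S → ( )]
((())())(())S => ((())())(())(S)S   [S → ( S ) S]
((())())(())(S)S => ((())())(())(())S   [S → ( )]
((())())(())(())S => ((())())(())(())()   [S → ( )]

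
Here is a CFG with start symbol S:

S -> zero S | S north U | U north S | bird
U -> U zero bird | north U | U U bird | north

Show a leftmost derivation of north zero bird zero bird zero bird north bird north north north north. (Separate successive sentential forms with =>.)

S => S north U   [S -> S north U]
S north U => U north S north U   [S -> U north S]
U north S north U => U zero bird north S north U   [U -> U zero bird]
U zero bird north S north U => U zero bird zero bird north S north U   [U -> U zero bird]
U zero bird zero bird north S north U => U zero bird zero bird zero bird north S north U   [U -> U zero bird]
U zero bird zero bird zero bird north S north U => north zero bird zero bird zero bird north S north U   [U -> north]
north zero bird zero bird zero bird north S north U => north zero bird zero bird zero bird north S north U north U   [S -> S north U]
north zero bird zero bird zero bird north S north U north U => north zero bird zero bird zero bird north bird north U north U   [S -> bird]
north zero bird zero bird zero bird north bird north U north U => north zero bird zero bird zero bird north bird north north north U   [U -> north]
north zero bird zero bird zero bird north bird north north north U => north zero bird zero bird zero bird north bird north north north north   [U -> north]

S => S north U => U north S north U => U zero bird north S north U => U zero bird zero bird north S north U => U zero bird zero bird zero bird north S north U => north zero bird zero bird zero bird north S north U => north zero bird zero bird zero bird north S north U north U => north zero bird zero bird zero bird north bird north U north U => north zero bird zero bird zero bird north bird north north north U => north zero bird zero bird zero bird north bird north north north north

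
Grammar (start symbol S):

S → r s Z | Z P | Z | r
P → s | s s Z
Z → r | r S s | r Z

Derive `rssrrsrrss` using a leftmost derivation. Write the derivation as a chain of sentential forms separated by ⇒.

S ⇒ ZP   [S → Z P]
ZP ⇒ rP   [Z → r]
rP ⇒ rssZ   [P → s s Z]
rssZ ⇒ rssrSs   [Z → r S s]
rssrSs ⇒ rssrrsZs   [S → r s Z]
rssrrsZs ⇒ rssrrsrSss   [Z → r S s]
rssrrsrSss ⇒ rssrrsrrss   [S → r]

S ⇒ ZP ⇒ rP ⇒ rssZ ⇒ rssrSs ⇒ rssrrsZs ⇒ rssrrsrSss ⇒ rssrrsrrss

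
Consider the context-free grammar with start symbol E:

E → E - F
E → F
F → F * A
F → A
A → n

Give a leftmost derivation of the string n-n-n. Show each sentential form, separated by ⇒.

E ⇒ E-F ⇒ E-F-F ⇒ F-F-F ⇒ A-F-F ⇒ n-F-F ⇒ n-A-F ⇒ n-n-F ⇒ n-n-A ⇒ n-n-n

E ⇒ E-F   [E → E - F]
E-F ⇒ E-F-F   [E → E - F]
E-F-F ⇒ F-F-F   [E → F]
F-F-F ⇒ A-F-F   [F → A]
A-F-F ⇒ n-F-F   [A → n]
n-F-F ⇒ n-A-F   [F → A]
n-A-F ⇒ n-n-F   [A → n]
n-n-F ⇒ n-n-A   [F → A]
n-n-A ⇒ n-n-n   [A → n]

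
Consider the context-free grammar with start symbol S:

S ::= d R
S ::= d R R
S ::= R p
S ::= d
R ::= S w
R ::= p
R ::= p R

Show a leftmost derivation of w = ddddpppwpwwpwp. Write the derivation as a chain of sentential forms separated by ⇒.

S⇒dRR⇒dSwR⇒ddRRwR⇒ddSwRwR⇒dddRwRwR⇒dddSwwRwR⇒dddRpwwRwR⇒dddSwpwwRwR⇒ddddRRwpwwRwR⇒ddddpRRwpwwRwR⇒ddddppRwpwwRwR⇒ddddpppwpwwRwR⇒ddddpppwpwwpwR⇒ddddpppwpwwpwp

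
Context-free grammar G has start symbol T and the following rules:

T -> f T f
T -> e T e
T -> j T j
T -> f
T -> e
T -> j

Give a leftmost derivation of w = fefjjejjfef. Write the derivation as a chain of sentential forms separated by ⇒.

T ⇒ fTf   [T -> f T f]
fTf ⇒ feTef   [T -> e T e]
feTef ⇒ fefTfef   [T -> f T f]
fefTfef ⇒ fefjTjfef   [T -> j T j]
fefjTjfef ⇒ fefjjTjjfef   [T -> j T j]
fefjjTjjfef ⇒ fefjjejjfef   [T -> e]

T ⇒ fTf ⇒ feTef ⇒ fefTfef ⇒ fefjTjfef ⇒ fefjjTjjfef ⇒ fefjjejjfef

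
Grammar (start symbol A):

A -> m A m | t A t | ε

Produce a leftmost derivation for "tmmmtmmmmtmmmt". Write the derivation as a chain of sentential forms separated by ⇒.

A ⇒ tAt   [A -> t A t]
tAt ⇒ tmAmt   [A -> m A m]
tmAmt ⇒ tmmAmmt   [A -> m A m]
tmmAmmt ⇒ tmmmAmmmt   [A -> m A m]
tmmmAmmmt ⇒ tmmmtAtmmmt   [A -> t A t]
tmmmtAtmmmt ⇒ tmmmtmAmtmmmt   [A -> m A m]
tmmmtmAmtmmmt ⇒ tmmmtmmAmmtmmmt   [A -> m A m]
tmmmtmmAmmtmmmt ⇒ tmmmtmmmmtmmmt   [A -> ε]

A ⇒ tAt ⇒ tmAmt ⇒ tmmAmmt ⇒ tmmmAmmmt ⇒ tmmmtAtmmmt ⇒ tmmmtmAmtmmmt ⇒ tmmmtmmAmmtmmmt ⇒ tmmmtmmmmtmmmt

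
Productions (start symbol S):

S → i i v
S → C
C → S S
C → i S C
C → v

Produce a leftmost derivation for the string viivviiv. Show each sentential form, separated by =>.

S => C => SS => CS => SSS => CSS => SSSS => CSSS => vSSS => viivSS => viivCS => viivvS => viivviiv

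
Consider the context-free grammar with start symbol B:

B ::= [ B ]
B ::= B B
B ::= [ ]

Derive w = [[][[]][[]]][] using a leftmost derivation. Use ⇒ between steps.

B ⇒ BB   [B ::= B B]
BB ⇒ [B]B   [B ::= [ B ]]
[B]B ⇒ [BB]B   [B ::= B B]
[BB]B ⇒ [BBB]B   [B ::= B B]
[BBB]B ⇒ [[]BB]B   [B ::= [ ]]
[[]BB]B ⇒ [[][B]B]B   [B ::= [ B ]]
[[][B]B]B ⇒ [[][[]]B]B   [B ::= [ ]]
[[][[]]B]B ⇒ [[][[]][B]]B   [B ::= [ B ]]
[[][[]][B]]B ⇒ [[][[]][[]]]B   [B ::= [ ]]
[[][[]][[]]]B ⇒ [[][[]][[]]][]   [B ::= [ ]]

B ⇒ BB ⇒ [B]B ⇒ [BB]B ⇒ [BBB]B ⇒ [[]BB]B ⇒ [[][B]B]B ⇒ [[][[]]B]B ⇒ [[][[]][B]]B ⇒ [[][[]][[]]]B ⇒ [[][[]][[]]][]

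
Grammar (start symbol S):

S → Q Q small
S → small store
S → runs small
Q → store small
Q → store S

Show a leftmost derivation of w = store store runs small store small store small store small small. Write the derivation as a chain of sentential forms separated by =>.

S => Q Q small => store S Q small => store Q Q small Q small => store store S Q small Q small => store store runs small Q small Q small => store store runs small store S small Q small => store store runs small store small store small Q small => store store runs small store small store small store small small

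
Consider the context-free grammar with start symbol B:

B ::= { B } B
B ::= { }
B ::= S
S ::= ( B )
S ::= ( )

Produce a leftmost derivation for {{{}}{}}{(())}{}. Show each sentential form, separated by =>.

B=>{B}B=>{{B}B}B=>{{{}}B}B=>{{{}}{}}B=>{{{}}{}}{B}B=>{{{}}{}}{S}B=>{{{}}{}}{(B)}B=>{{{}}{}}{(S)}B=>{{{}}{}}{(())}B=>{{{}}{}}{(())}{}

B => {B}B   [B ::= { B } B]
{B}B => {{B}B}B   [B ::= { B } B]
{{B}B}B => {{{}}B}B   [B ::= { }]
{{{}}B}B => {{{}}{}}B   [B ::= { }]
{{{}}{}}B => {{{}}{}}{B}B   [B ::= { B } B]
{{{}}{}}{B}B => {{{}}{}}{S}B   [B ::= S]
{{{}}{}}{S}B => {{{}}{}}{(B)}B   [S ::= ( B )]
{{{}}{}}{(B)}B => {{{}}{}}{(S)}B   [B ::= S]
{{{}}{}}{(S)}B => {{{}}{}}{(())}B   [S ::= ( )]
{{{}}{}}{(())}B => {{{}}{}}{(())}{}   [B ::= { }]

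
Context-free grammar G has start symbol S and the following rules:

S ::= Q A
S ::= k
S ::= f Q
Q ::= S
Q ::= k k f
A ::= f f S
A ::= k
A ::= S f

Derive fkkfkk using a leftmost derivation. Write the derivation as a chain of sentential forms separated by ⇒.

S ⇒ QA   [S ::= Q A]
QA ⇒ SA   [Q ::= S]
SA ⇒ fQA   [S ::= f Q]
fQA ⇒ fSA   [Q ::= S]
fSA ⇒ fQAA   [S ::= Q A]
fQAA ⇒ fkkfAA   [Q ::= k k f]
fkkfAA ⇒ fkkfkA   [A ::= k]
fkkfkA ⇒ fkkfkk   [A ::= k]

S⇒QA⇒SA⇒fQA⇒fSA⇒fQAA⇒fkkfAA⇒fkkfkA⇒fkkfkk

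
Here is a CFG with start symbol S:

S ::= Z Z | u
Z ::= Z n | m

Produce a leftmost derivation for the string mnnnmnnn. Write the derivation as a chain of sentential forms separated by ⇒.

S⇒ZZ⇒ZnZ⇒ZnnZ⇒ZnnnZ⇒mnnnZ⇒mnnnZn⇒mnnnZnn⇒mnnnZnnn⇒mnnnmnnn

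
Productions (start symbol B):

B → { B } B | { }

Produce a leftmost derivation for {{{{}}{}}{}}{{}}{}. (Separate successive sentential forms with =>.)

B => {B}B => {{B}B}B => {{{B}B}B}B => {{{{}}B}B}B => {{{{}}{}}B}B => {{{{}}{}}{}}B => {{{{}}{}}{}}{B}B => {{{{}}{}}{}}{{}}B => {{{{}}{}}{}}{{}}{}

B => {B}B   [B → { B } B]
{B}B => {{B}B}B   [B → { B } B]
{{B}B}B => {{{B}B}B}B   [B → { B } B]
{{{B}B}B}B => {{{{}}B}B}B   [B → { }]
{{{{}}B}B}B => {{{{}}{}}B}B   [B → { }]
{{{{}}{}}B}B => {{{{}}{}}{}}B   [B → { }]
{{{{}}{}}{}}B => {{{{}}{}}{}}{B}B   [B → { B } B]
{{{{}}{}}{}}{B}B => {{{{}}{}}{}}{{}}B   [B → { }]
{{{{}}{}}{}}{{}}B => {{{{}}{}}{}}{{}}{}   [B → { }]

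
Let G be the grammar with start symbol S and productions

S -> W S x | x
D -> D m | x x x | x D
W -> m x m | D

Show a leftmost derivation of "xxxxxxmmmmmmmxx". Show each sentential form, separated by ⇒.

S ⇒ WSx ⇒ DSx ⇒ DmSx ⇒ DmmSx ⇒ DmmmSx ⇒ xDmmmSx ⇒ xDmmmmSx ⇒ xDmmmmmSx ⇒ xDmmmmmmSx ⇒ xxDmmmmmmSx ⇒ xxxDmmmmmmSx ⇒ xxxDmmmmmmmSx ⇒ xxxxxxmmmmmmmSx ⇒ xxxxxxmmmmmmmxx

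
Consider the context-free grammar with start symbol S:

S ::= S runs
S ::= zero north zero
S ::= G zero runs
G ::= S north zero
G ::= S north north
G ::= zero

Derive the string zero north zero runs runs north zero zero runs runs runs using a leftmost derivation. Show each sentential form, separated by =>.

S => S runs   [S ::= S runs]
S runs => S runs runs   [S ::= S runs]
S runs runs => G zero runs runs runs   [S ::= G zero runs]
G zero runs runs runs => S north zero zero runs runs runs   [G ::= S north zero]
S north zero zero runs runs runs => S runs north zero zero runs runs runs   [S ::= S runs]
S runs north zero zero runs runs runs => S runs runs north zero zero runs runs runs   [S ::= S runs]
S runs runs north zero zero runs runs runs => zero north zero runs runs north zero zero runs runs runs   [S ::= zero north zero]

S => S runs => S runs runs => G zero runs runs runs => S north zero zero runs runs runs => S runs north zero zero runs runs runs => S runs runs north zero zero runs runs runs => zero north zero runs runs north zero zero runs runs runs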